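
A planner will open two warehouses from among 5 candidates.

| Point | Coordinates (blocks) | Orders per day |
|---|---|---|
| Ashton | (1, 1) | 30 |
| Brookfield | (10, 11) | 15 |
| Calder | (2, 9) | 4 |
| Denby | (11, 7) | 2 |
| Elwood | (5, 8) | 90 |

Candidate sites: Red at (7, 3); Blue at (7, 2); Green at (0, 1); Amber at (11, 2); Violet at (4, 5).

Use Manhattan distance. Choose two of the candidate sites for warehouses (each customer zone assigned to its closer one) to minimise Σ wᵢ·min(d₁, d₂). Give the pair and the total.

{Green, Violet}, total 612

Evaluate every pair (each demand assigned to the nearer of the two):
  {Green, Violet}: total = 612
  {Amber, Violet}: total = 754
  {Red, Violet}: total = 775
  {Blue, Violet}: total = 792
  {Red, Green}: total = 881
  {Blue, Green}: total = 988
  {Red, Blue}: total = 1065
  {Red, Amber}: total = 1074
  {Blue, Amber}: total = 1138
  {Green, Amber}: total = 1310
Best pair: {Green, Violet} with total 612.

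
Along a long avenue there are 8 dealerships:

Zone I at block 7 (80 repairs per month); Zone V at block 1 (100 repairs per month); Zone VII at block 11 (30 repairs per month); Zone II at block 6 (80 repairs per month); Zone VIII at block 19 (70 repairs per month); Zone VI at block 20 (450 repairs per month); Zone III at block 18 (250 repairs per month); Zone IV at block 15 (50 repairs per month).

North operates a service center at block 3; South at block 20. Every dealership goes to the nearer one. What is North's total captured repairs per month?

290

The indifferent point is the midpoint (3+20)/2 = 11.5; dealerships left of it (closer to North at 3) go to North, those right go to South.
  Zone V at 1 (w=100) → North
  Zone II at 6 (w=80) → North
  Zone I at 7 (w=80) → North
  Zone VII at 11 (w=30) → North
  Zone IV at 15 (w=50) → South
  Zone III at 18 (w=250) → South
  Zone VIII at 19 (w=70) → South
  Zone VI at 20 (w=450) → South
North captures 290; South captures 820.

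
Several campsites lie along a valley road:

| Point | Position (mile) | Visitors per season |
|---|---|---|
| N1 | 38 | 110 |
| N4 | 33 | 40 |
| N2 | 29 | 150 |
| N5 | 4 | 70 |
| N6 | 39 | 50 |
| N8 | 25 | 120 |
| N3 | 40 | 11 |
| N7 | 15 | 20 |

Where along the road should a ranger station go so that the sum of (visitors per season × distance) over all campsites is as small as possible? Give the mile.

x = 29

For a sum of weighted absolute distances on a line, the optimum is the weighted median (not the mean). Total weight W = 571; half-weight = 285.5.
Sort by position and accumulate weight:
  mile 4 (N5, w=70) → cum 70
  mile 15 (N7, w=20) → cum 90
  mile 25 (N8, w=120) → cum 210
  mile 29 (N2, w=150) → cum 360  ≥ 285.5 → median here
  mile 33 (N4, w=40) → cum 400
  mile 38 (N1, w=110) → cum 510
  mile 39 (N6, w=50) → cum 560
  mile 40 (N3, w=11) → cum 571
Optimal location: mile 29.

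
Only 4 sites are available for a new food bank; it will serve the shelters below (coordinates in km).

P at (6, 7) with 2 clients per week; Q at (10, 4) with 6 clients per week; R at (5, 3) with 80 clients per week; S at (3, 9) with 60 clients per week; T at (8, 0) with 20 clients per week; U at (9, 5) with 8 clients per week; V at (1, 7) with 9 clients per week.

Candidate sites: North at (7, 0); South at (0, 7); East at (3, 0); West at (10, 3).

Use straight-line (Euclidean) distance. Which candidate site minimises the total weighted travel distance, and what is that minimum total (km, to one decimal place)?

Total weighted distance at each candidate:
  North (7, 0): total = 1069.6
  South (0, 7): total = 1098.6
  East (3, 0): total = 1120.1
  West (10, 3): total = 1149.1
Minimum is at North with total 1069.6 km.

North, total 1069.6 km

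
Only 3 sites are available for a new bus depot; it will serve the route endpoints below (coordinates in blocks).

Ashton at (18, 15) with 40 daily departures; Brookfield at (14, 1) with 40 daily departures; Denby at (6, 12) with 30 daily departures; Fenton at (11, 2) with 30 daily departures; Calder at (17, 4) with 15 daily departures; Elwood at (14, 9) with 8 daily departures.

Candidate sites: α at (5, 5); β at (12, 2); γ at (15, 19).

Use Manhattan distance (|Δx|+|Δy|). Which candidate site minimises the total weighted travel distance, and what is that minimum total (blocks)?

Total weighted distance at each candidate:
  α (5, 5): total = 2249
  β (12, 2): total = 1567
  γ (15, 19): total = 2493
Minimum is at β with total 1567 blocks.

β, total 1567 blocks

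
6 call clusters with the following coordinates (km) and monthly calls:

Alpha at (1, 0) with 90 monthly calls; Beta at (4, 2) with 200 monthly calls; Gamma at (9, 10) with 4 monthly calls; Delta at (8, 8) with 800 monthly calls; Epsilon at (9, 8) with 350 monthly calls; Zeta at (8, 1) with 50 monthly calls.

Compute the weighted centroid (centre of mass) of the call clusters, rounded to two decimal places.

The minimiser of Σwᵢ‖p−pᵢ‖² is the weighted centroid p* = (Σwᵢpᵢ)/(Σwᵢ).
Σwᵢ = 1494.
Σwᵢxᵢ = 90·1 + 200·4 + 4·9 + 800·8 + 350·9 + 50·8 = 10876.
Σwᵢyᵢ = 90·0 + 200·2 + 4·10 + 800·8 + 350·8 + 50·1 = 9690.
x* = 10876/1494 = 7.28, y* = 9690/1494 = 6.49.

(7.28, 6.49)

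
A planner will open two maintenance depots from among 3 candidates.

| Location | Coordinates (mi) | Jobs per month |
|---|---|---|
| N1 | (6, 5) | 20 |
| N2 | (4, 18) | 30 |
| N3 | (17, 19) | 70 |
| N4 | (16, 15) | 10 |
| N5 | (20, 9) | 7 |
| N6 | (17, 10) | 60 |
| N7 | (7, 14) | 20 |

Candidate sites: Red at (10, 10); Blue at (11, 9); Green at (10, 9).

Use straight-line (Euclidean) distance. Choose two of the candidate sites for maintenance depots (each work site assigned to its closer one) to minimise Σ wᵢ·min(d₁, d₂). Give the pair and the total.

Evaluate every pair (each demand assigned to the nearer of the two):
  {Red, Blue}: total = 1832.3
  {Blue, Green}: total = 1876.7
  {Red, Green}: total = 1879.4
Best pair: {Red, Blue} with total 1832.3.

{Red, Blue}, total 1832.3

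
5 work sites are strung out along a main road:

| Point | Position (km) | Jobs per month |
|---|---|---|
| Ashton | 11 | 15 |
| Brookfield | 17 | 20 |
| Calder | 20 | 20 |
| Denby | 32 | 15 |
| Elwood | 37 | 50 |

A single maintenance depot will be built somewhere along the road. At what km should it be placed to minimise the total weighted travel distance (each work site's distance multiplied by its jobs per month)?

For a sum of weighted absolute distances on a line, the optimum is the weighted median (not the mean). Total weight W = 120; half-weight = 60.
Sort by position and accumulate weight:
  km 11 (Ashton, w=15) → cum 15
  km 17 (Brookfield, w=20) → cum 35
  km 20 (Calder, w=20) → cum 55
  km 32 (Denby, w=15) → cum 70  ≥ 60 → median here
  km 37 (Elwood, w=50) → cum 120
Optimal location: km 32.

x = 32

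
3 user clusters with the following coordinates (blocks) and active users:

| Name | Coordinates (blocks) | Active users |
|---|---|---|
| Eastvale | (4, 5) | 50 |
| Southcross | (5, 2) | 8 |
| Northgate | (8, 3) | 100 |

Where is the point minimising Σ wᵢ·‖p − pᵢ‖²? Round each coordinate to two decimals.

The minimiser of Σwᵢ‖p−pᵢ‖² is the weighted centroid p* = (Σwᵢpᵢ)/(Σwᵢ).
Σwᵢ = 158.
Σwᵢxᵢ = 50·4 + 8·5 + 100·8 = 1040.
Σwᵢyᵢ = 50·5 + 8·2 + 100·3 = 566.
x* = 1040/158 = 6.58, y* = 566/158 = 3.58.

(6.58, 3.58)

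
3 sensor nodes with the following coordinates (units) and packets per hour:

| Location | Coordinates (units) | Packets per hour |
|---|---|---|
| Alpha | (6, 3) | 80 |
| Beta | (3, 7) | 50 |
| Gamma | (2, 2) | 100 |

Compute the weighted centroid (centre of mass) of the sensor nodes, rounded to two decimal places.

(3.61, 3.43)

The minimiser of Σwᵢ‖p−pᵢ‖² is the weighted centroid p* = (Σwᵢpᵢ)/(Σwᵢ).
Σwᵢ = 230.
Σwᵢxᵢ = 80·6 + 50·3 + 100·2 = 830.
Σwᵢyᵢ = 80·3 + 50·7 + 100·2 = 790.
x* = 830/230 = 3.61, y* = 790/230 = 3.43.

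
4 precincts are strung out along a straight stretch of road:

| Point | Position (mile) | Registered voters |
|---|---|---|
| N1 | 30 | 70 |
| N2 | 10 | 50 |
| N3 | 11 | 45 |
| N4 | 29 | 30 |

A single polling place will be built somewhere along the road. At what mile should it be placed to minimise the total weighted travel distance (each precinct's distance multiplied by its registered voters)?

For a sum of weighted absolute distances on a line, the optimum is the weighted median (not the mean). Total weight W = 195; half-weight = 97.5.
Sort by position and accumulate weight:
  mile 10 (N2, w=50) → cum 50
  mile 11 (N3, w=45) → cum 95
  mile 29 (N4, w=30) → cum 125  ≥ 97.5 → median here
  mile 30 (N1, w=70) → cum 195
Optimal location: mile 29.

x = 29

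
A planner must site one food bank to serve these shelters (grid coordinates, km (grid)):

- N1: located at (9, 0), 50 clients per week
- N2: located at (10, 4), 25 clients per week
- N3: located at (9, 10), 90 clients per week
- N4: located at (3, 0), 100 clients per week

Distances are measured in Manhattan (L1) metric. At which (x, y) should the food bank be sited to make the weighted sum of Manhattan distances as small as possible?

Manhattan distance separates: Σwᵢ(|x−xᵢ|+|y−yᵢ|) = Σwᵢ|x−xᵢ| + Σwᵢ|y−yᵢ|, so x and y are optimised independently as 1-D weighted medians.
Total weight W = 265; half = 132.5.
x-coordinate, sorted with cumulative weight:
  x=3 (N4, w=100) cum 100
  x=9 (N1, w=50) cum 150  ← median
  x=9 (N3, w=90) cum 240
  x=10 (N2, w=25) cum 265
⇒ x* = 9
y-coordinate, sorted with cumulative weight:
  y=0 (N1, w=50) cum 50
  y=0 (N4, w=100) cum 150  ← median
  y=4 (N2, w=25) cum 175
  y=10 (N3, w=90) cum 265
⇒ y* = 0

(9, 0)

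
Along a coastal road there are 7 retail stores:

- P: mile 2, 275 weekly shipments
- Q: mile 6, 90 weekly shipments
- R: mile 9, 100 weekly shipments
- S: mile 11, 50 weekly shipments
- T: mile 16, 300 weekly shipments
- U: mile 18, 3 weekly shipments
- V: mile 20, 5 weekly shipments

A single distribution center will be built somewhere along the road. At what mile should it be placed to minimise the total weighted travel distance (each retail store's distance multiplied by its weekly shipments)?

x = 9

For a sum of weighted absolute distances on a line, the optimum is the weighted median (not the mean). Total weight W = 823; half-weight = 411.5.
Sort by position and accumulate weight:
  mile 2 (P, w=275) → cum 275
  mile 6 (Q, w=90) → cum 365
  mile 9 (R, w=100) → cum 465  ≥ 411.5 → median here
  mile 11 (S, w=50) → cum 515
  mile 16 (T, w=300) → cum 815
  mile 18 (U, w=3) → cum 818
  mile 20 (V, w=5) → cum 823
Optimal location: mile 9.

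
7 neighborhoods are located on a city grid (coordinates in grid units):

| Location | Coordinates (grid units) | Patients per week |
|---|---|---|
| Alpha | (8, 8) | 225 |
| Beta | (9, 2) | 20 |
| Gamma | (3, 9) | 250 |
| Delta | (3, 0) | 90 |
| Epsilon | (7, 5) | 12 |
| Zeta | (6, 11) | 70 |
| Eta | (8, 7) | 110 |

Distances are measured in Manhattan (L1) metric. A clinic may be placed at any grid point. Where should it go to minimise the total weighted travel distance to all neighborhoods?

(6, 8)

Manhattan distance separates: Σwᵢ(|x−xᵢ|+|y−yᵢ|) = Σwᵢ|x−xᵢ| + Σwᵢ|y−yᵢ|, so x and y are optimised independently as 1-D weighted medians.
Total weight W = 777; half = 388.5.
x-coordinate, sorted with cumulative weight:
  x=3 (Gamma, w=250) cum 250
  x=3 (Delta, w=90) cum 340
  x=6 (Zeta, w=70) cum 410  ← median
  x=7 (Epsilon, w=12) cum 422
  x=8 (Alpha, w=225) cum 647
  x=8 (Eta, w=110) cum 757
  x=9 (Beta, w=20) cum 777
⇒ x* = 6
y-coordinate, sorted with cumulative weight:
  y=0 (Delta, w=90) cum 90
  y=2 (Beta, w=20) cum 110
  y=5 (Epsilon, w=12) cum 122
  y=7 (Eta, w=110) cum 232
  y=8 (Alpha, w=225) cum 457  ← median
  y=9 (Gamma, w=250) cum 707
  y=11 (Zeta, w=70) cum 777
⇒ y* = 8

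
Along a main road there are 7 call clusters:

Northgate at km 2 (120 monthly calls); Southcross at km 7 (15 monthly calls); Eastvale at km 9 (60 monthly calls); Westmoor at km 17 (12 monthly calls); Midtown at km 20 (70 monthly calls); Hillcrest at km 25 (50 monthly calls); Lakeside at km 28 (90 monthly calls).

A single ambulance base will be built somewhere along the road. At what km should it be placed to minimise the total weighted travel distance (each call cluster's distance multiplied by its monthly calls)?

x = 20

For a sum of weighted absolute distances on a line, the optimum is the weighted median (not the mean). Total weight W = 417; half-weight = 208.5.
Sort by position and accumulate weight:
  km 2 (Northgate, w=120) → cum 120
  km 7 (Southcross, w=15) → cum 135
  km 9 (Eastvale, w=60) → cum 195
  km 17 (Westmoor, w=12) → cum 207
  km 20 (Midtown, w=70) → cum 277  ≥ 208.5 → median here
  km 25 (Hillcrest, w=50) → cum 327
  km 28 (Lakeside, w=90) → cum 417
Optimal location: km 20.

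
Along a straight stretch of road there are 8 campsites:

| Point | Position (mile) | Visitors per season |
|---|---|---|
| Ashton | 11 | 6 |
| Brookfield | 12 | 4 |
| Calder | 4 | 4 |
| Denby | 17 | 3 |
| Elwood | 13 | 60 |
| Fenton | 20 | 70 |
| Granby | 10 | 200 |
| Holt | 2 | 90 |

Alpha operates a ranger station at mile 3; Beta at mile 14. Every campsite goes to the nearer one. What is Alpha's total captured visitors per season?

94

The indifferent point is the midpoint (3+14)/2 = 8.5; campsites left of it (closer to Alpha at 3) go to Alpha, those right go to Beta.
  Holt at 2 (w=90) → Alpha
  Calder at 4 (w=4) → Alpha
  Granby at 10 (w=200) → Beta
  Ashton at 11 (w=6) → Beta
  Brookfield at 12 (w=4) → Beta
  Elwood at 13 (w=60) → Beta
  Denby at 17 (w=3) → Beta
  Fenton at 20 (w=70) → Beta
Alpha captures 94; Beta captures 343.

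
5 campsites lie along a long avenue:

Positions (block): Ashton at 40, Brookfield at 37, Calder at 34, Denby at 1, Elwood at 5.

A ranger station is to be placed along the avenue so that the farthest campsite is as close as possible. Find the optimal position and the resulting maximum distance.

The 1-center on a line is the midpoint of the two extreme points: leftmost at 1, rightmost at 40.
Optimal location = (1 + 40)/2 = 20.5; maximum distance = (40 − 1)/2 = 19.5.

location 20.5, max distance 19.5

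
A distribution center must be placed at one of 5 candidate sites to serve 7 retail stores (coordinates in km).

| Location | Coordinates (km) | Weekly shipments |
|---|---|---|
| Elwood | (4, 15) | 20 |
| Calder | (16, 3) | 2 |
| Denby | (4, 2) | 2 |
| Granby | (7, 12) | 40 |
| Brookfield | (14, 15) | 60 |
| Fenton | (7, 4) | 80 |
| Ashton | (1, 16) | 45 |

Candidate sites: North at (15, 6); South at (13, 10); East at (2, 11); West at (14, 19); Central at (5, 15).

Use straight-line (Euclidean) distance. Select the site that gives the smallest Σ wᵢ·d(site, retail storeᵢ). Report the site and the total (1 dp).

Central, total 1842.8 km

Total weighted distance at each candidate:
  North (15, 6): total = 2691.2
  South (13, 10): total = 2086.7
  East (2, 11): total = 2020.7
  West (14, 19): total = 2847.7
  Central (5, 15): total = 1842.8
Minimum is at Central with total 1842.8 km.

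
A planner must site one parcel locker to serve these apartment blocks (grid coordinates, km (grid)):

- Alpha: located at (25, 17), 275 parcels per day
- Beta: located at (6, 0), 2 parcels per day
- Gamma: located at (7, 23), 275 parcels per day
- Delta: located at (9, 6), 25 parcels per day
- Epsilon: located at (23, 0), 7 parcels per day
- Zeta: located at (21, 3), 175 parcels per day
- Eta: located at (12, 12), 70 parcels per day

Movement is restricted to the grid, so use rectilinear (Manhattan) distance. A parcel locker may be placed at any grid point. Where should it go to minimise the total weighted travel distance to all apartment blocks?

Manhattan distance separates: Σwᵢ(|x−xᵢ|+|y−yᵢ|) = Σwᵢ|x−xᵢ| + Σwᵢ|y−yᵢ|, so x and y are optimised independently as 1-D weighted medians.
Total weight W = 829; half = 414.5.
x-coordinate, sorted with cumulative weight:
  x=6 (Beta, w=2) cum 2
  x=7 (Gamma, w=275) cum 277
  x=9 (Delta, w=25) cum 302
  x=12 (Eta, w=70) cum 372
  x=21 (Zeta, w=175) cum 547  ← median
  x=23 (Epsilon, w=7) cum 554
  x=25 (Alpha, w=275) cum 829
⇒ x* = 21
y-coordinate, sorted with cumulative weight:
  y=0 (Beta, w=2) cum 2
  y=0 (Epsilon, w=7) cum 9
  y=3 (Zeta, w=175) cum 184
  y=6 (Delta, w=25) cum 209
  y=12 (Eta, w=70) cum 279
  y=17 (Alpha, w=275) cum 554  ← median
  y=23 (Gamma, w=275) cum 829
⇒ y* = 17

(21, 17)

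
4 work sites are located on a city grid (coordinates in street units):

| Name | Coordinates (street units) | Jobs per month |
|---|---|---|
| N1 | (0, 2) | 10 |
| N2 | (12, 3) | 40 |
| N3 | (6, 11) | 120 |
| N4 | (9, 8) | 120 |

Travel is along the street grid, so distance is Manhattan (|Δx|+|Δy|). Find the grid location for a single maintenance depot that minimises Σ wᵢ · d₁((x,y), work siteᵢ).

(9, 8)

Manhattan distance separates: Σwᵢ(|x−xᵢ|+|y−yᵢ|) = Σwᵢ|x−xᵢ| + Σwᵢ|y−yᵢ|, so x and y are optimised independently as 1-D weighted medians.
Total weight W = 290; half = 145.
x-coordinate, sorted with cumulative weight:
  x=0 (N1, w=10) cum 10
  x=6 (N3, w=120) cum 130
  x=9 (N4, w=120) cum 250  ← median
  x=12 (N2, w=40) cum 290
⇒ x* = 9
y-coordinate, sorted with cumulative weight:
  y=2 (N1, w=10) cum 10
  y=3 (N2, w=40) cum 50
  y=8 (N4, w=120) cum 170  ← median
  y=11 (N3, w=120) cum 290
⇒ y* = 8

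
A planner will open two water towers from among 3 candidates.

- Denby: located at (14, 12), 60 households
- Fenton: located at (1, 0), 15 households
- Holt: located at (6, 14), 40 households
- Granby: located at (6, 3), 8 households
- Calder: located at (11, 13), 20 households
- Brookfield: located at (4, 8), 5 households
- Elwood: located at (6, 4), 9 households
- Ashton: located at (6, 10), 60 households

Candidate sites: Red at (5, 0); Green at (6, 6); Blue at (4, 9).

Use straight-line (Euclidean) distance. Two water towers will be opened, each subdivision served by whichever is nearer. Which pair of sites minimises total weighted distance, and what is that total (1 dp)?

Evaluate every pair (each demand assigned to the nearer of the two):
  {Red, Blue}: total = 1264.6
  {Green, Blue}: total = 1275.0
  {Red, Green}: total = 1448.2
Best pair: {Red, Blue} with total 1264.6.

{Red, Blue}, total 1264.6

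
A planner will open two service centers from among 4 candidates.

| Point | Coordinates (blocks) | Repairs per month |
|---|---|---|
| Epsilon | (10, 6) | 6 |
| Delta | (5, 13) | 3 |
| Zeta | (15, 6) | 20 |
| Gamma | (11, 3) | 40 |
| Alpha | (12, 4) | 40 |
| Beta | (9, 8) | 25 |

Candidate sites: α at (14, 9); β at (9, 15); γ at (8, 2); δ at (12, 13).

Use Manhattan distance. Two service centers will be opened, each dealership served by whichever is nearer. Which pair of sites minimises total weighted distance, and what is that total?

{α, γ}, total 705

Evaluate every pair (each demand assigned to the nearer of the two):
  {α, γ}: total = 705
  {γ, δ}: total = 832
  {β, γ}: total = 849
  {α, β}: total = 930
  {α, δ}: total = 933
  {β, δ}: total = 1247
Best pair: {α, γ} with total 705.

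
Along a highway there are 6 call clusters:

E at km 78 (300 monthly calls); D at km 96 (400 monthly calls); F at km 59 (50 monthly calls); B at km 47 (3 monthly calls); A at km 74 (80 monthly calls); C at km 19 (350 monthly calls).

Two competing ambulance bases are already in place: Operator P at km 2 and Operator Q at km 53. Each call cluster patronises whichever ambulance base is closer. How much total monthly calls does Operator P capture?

The indifferent point is the midpoint (2+53)/2 = 27.5; call clusters left of it (closer to Operator P at 2) go to Operator P, those right go to Operator Q.
  C at 19 (w=350) → Operator P
  B at 47 (w=3) → Operator Q
  F at 59 (w=50) → Operator Q
  A at 74 (w=80) → Operator Q
  E at 78 (w=300) → Operator Q
  D at 96 (w=400) → Operator Q
Operator P captures 350; Operator Q captures 833.

350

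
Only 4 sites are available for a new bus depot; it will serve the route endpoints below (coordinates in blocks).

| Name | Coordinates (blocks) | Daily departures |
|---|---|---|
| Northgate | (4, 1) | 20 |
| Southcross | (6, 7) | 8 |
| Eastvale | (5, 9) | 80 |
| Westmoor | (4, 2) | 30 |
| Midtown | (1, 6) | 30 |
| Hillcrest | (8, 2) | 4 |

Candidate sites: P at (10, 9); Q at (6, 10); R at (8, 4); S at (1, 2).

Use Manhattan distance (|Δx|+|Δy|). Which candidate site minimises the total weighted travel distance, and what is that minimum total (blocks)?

Total weighted distance at each candidate:
  P (10, 9): total = 1514
  Q (6, 10): total = 1014
  R (8, 4): total = 1278
  S (1, 2): total = 1278
Minimum is at Q with total 1014 blocks.

Q, total 1014 blocks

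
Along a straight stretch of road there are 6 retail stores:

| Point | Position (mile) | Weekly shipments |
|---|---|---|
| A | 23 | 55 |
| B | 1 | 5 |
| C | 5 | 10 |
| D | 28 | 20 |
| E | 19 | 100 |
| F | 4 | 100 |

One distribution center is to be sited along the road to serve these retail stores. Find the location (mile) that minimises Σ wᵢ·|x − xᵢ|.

For a sum of weighted absolute distances on a line, the optimum is the weighted median (not the mean). Total weight W = 290; half-weight = 145.
Sort by position and accumulate weight:
  mile 1 (B, w=5) → cum 5
  mile 4 (F, w=100) → cum 105
  mile 5 (C, w=10) → cum 115
  mile 19 (E, w=100) → cum 215  ≥ 145 → median here
  mile 23 (A, w=55) → cum 270
  mile 28 (D, w=20) → cum 290
Optimal location: mile 19.

x = 19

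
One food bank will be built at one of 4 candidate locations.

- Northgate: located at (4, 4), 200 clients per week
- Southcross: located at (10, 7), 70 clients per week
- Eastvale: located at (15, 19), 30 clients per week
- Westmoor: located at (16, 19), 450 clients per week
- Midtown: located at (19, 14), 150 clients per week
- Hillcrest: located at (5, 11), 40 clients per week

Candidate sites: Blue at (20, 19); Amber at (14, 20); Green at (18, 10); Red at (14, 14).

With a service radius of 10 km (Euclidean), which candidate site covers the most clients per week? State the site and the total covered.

Red, covering 740

Coverage radius r = 10 km; a point is covered iff (Δx)²+(Δy)² ≤ 10² = 100.
  Blue (20, 19): covers {Eastvale, Westmoor, Midtown} → 630
  Amber (14, 20): covers {Eastvale, Westmoor, Midtown} → 630
  Green (18, 10): covers {Southcross, Eastvale, Westmoor, Midtown} → 700
  Red (14, 14): covers {Southcross, Eastvale, Westmoor, Midtown, Hillcrest} → 740
Maximum coverage at Red: 740 clients per week.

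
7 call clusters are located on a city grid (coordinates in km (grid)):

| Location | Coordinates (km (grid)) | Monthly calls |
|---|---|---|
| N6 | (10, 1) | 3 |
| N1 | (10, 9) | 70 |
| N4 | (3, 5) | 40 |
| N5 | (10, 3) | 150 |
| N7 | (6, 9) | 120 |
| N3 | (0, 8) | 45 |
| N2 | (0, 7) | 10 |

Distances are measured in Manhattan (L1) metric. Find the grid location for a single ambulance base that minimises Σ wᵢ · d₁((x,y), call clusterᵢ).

Manhattan distance separates: Σwᵢ(|x−xᵢ|+|y−yᵢ|) = Σwᵢ|x−xᵢ| + Σwᵢ|y−yᵢ|, so x and y are optimised independently as 1-D weighted medians.
Total weight W = 438; half = 219.
x-coordinate, sorted with cumulative weight:
  x=0 (N3, w=45) cum 45
  x=0 (N2, w=10) cum 55
  x=3 (N4, w=40) cum 95
  x=6 (N7, w=120) cum 215
  x=10 (N6, w=3) cum 218
  x=10 (N1, w=70) cum 288  ← median
  x=10 (N5, w=150) cum 438
⇒ x* = 10
y-coordinate, sorted with cumulative weight:
  y=1 (N6, w=3) cum 3
  y=3 (N5, w=150) cum 153
  y=5 (N4, w=40) cum 193
  y=7 (N2, w=10) cum 203
  y=8 (N3, w=45) cum 248  ← median
  y=9 (N1, w=70) cum 318
  y=9 (N7, w=120) cum 438
⇒ y* = 8

(10, 8)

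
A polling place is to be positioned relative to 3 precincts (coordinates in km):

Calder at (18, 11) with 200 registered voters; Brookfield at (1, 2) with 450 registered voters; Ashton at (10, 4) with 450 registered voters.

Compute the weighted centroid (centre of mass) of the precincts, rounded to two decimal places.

(7.77, 4.45)

The minimiser of Σwᵢ‖p−pᵢ‖² is the weighted centroid p* = (Σwᵢpᵢ)/(Σwᵢ).
Σwᵢ = 1100.
Σwᵢxᵢ = 200·18 + 450·1 + 450·10 = 8550.
Σwᵢyᵢ = 200·11 + 450·2 + 450·4 = 4900.
x* = 8550/1100 = 7.77, y* = 4900/1100 = 4.45.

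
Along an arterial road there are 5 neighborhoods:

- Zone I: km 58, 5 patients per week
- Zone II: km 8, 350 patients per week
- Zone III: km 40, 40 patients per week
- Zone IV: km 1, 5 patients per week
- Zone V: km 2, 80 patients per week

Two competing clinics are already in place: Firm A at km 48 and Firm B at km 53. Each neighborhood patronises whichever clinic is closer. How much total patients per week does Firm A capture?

The indifferent point is the midpoint (48+53)/2 = 50.5; neighborhoods left of it (closer to Firm A at 48) go to Firm A, those right go to Firm B.
  Zone IV at 1 (w=5) → Firm A
  Zone V at 2 (w=80) → Firm A
  Zone II at 8 (w=350) → Firm A
  Zone III at 40 (w=40) → Firm A
  Zone I at 58 (w=5) → Firm B
Firm A captures 475; Firm B captures 5.

475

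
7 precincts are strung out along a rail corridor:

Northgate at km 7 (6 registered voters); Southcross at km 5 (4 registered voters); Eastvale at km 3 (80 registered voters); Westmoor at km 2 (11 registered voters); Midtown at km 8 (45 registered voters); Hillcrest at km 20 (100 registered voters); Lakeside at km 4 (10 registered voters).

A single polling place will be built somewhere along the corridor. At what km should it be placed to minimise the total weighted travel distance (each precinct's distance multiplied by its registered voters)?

x = 8

For a sum of weighted absolute distances on a line, the optimum is the weighted median (not the mean). Total weight W = 256; half-weight = 128.
Sort by position and accumulate weight:
  km 2 (Westmoor, w=11) → cum 11
  km 3 (Eastvale, w=80) → cum 91
  km 4 (Lakeside, w=10) → cum 101
  km 5 (Southcross, w=4) → cum 105
  km 7 (Northgate, w=6) → cum 111
  km 8 (Midtown, w=45) → cum 156  ≥ 128 → median here
  km 20 (Hillcrest, w=100) → cum 256
Optimal location: km 8.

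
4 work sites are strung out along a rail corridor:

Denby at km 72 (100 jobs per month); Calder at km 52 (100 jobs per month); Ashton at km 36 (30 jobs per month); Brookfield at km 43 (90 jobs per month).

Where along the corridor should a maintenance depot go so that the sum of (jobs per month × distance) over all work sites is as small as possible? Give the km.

For a sum of weighted absolute distances on a line, the optimum is the weighted median (not the mean). Total weight W = 320; half-weight = 160.
Sort by position and accumulate weight:
  km 36 (Ashton, w=30) → cum 30
  km 43 (Brookfield, w=90) → cum 120
  km 52 (Calder, w=100) → cum 220  ≥ 160 → median here
  km 72 (Denby, w=100) → cum 320
Optimal location: km 52.

x = 52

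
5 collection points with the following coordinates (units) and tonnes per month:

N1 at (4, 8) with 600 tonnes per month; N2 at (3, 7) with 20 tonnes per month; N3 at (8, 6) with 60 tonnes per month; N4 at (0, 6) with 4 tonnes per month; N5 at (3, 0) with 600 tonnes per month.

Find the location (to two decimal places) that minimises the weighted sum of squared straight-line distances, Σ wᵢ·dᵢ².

The minimiser of Σwᵢ‖p−pᵢ‖² is the weighted centroid p* = (Σwᵢpᵢ)/(Σwᵢ).
Σwᵢ = 1284.
Σwᵢxᵢ = 600·4 + 20·3 + 60·8 + 4·0 + 600·3 = 4740.
Σwᵢyᵢ = 600·8 + 20·7 + 60·6 + 4·6 + 600·0 = 5324.
x* = 4740/1284 = 3.69, y* = 5324/1284 = 4.15.

(3.69, 4.15)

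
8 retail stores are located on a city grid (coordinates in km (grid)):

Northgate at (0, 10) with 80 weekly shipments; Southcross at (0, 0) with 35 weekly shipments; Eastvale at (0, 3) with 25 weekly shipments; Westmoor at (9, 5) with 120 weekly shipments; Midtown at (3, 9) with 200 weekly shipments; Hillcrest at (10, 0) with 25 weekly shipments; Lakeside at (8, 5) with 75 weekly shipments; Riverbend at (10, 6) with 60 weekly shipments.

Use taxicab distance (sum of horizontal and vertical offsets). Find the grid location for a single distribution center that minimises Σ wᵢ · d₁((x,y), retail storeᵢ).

Manhattan distance separates: Σwᵢ(|x−xᵢ|+|y−yᵢ|) = Σwᵢ|x−xᵢ| + Σwᵢ|y−yᵢ|, so x and y are optimised independently as 1-D weighted medians.
Total weight W = 620; half = 310.
x-coordinate, sorted with cumulative weight:
  x=0 (Northgate, w=80) cum 80
  x=0 (Southcross, w=35) cum 115
  x=0 (Eastvale, w=25) cum 140
  x=3 (Midtown, w=200) cum 340  ← median
  x=8 (Lakeside, w=75) cum 415
  x=9 (Westmoor, w=120) cum 535
  x=10 (Hillcrest, w=25) cum 560
  x=10 (Riverbend, w=60) cum 620
⇒ x* = 3
y-coordinate, sorted with cumulative weight:
  y=0 (Southcross, w=35) cum 35
  y=0 (Hillcrest, w=25) cum 60
  y=3 (Eastvale, w=25) cum 85
  y=5 (Westmoor, w=120) cum 205
  y=5 (Lakeside, w=75) cum 280
  y=6 (Riverbend, w=60) cum 340  ← median
  y=9 (Midtown, w=200) cum 540
  y=10 (Northgate, w=80) cum 620
⇒ y* = 6

(3, 6)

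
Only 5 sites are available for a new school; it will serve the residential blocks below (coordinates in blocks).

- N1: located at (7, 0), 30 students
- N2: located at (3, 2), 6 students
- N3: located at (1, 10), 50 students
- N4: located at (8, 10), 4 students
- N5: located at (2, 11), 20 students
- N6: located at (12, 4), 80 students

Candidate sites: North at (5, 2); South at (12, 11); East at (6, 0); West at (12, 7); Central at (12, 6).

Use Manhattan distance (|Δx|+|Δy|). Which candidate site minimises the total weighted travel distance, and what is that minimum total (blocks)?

Total weighted distance at each candidate:
  North (5, 2): total = 1736
  South (12, 11): total = 1968
  East (6, 0): total = 1958
  West (12, 7): total = 1692
  Central (12, 6): total = 1650
Minimum is at Central with total 1650 blocks.

Central, total 1650 blocks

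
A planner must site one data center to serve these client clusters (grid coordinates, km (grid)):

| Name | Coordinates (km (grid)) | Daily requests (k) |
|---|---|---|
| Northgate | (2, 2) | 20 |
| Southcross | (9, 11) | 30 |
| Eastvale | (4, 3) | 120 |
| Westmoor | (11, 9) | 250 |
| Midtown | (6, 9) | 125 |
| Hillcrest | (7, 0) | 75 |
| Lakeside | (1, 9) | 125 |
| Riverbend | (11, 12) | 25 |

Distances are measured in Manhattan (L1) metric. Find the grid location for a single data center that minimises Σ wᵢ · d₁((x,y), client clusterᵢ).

Manhattan distance separates: Σwᵢ(|x−xᵢ|+|y−yᵢ|) = Σwᵢ|x−xᵢ| + Σwᵢ|y−yᵢ|, so x and y are optimised independently as 1-D weighted medians.
Total weight W = 770; half = 385.
x-coordinate, sorted with cumulative weight:
  x=1 (Lakeside, w=125) cum 125
  x=2 (Northgate, w=20) cum 145
  x=4 (Eastvale, w=120) cum 265
  x=6 (Midtown, w=125) cum 390  ← median
  x=7 (Hillcrest, w=75) cum 465
  x=9 (Southcross, w=30) cum 495
  x=11 (Westmoor, w=250) cum 745
  x=11 (Riverbend, w=25) cum 770
⇒ x* = 6
y-coordinate, sorted with cumulative weight:
  y=0 (Hillcrest, w=75) cum 75
  y=2 (Northgate, w=20) cum 95
  y=3 (Eastvale, w=120) cum 215
  y=9 (Westmoor, w=250) cum 465  ← median
  y=9 (Midtown, w=125) cum 590
  y=9 (Lakeside, w=125) cum 715
  y=11 (Southcross, w=30) cum 745
  y=12 (Riverbend, w=25) cum 770
⇒ y* = 9

(6, 9)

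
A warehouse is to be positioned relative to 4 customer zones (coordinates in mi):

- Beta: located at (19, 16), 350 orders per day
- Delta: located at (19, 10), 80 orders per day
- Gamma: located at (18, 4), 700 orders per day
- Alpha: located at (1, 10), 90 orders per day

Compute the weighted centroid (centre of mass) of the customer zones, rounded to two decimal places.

The minimiser of Σwᵢ‖p−pᵢ‖² is the weighted centroid p* = (Σwᵢpᵢ)/(Σwᵢ).
Σwᵢ = 1220.
Σwᵢxᵢ = 350·19 + 80·19 + 700·18 + 90·1 = 20860.
Σwᵢyᵢ = 350·16 + 80·10 + 700·4 + 90·10 = 10100.
x* = 20860/1220 = 17.10, y* = 10100/1220 = 8.28.

(17.10, 8.28)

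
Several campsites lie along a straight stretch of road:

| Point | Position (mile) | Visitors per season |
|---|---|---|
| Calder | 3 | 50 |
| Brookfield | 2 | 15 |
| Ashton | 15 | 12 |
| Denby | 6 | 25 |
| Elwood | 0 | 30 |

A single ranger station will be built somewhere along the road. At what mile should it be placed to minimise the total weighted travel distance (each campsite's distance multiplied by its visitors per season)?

For a sum of weighted absolute distances on a line, the optimum is the weighted median (not the mean). Total weight W = 132; half-weight = 66.
Sort by position and accumulate weight:
  mile 0 (Elwood, w=30) → cum 30
  mile 2 (Brookfield, w=15) → cum 45
  mile 3 (Calder, w=50) → cum 95  ≥ 66 → median here
  mile 6 (Denby, w=25) → cum 120
  mile 15 (Ashton, w=12) → cum 132
Optimal location: mile 3.

x = 3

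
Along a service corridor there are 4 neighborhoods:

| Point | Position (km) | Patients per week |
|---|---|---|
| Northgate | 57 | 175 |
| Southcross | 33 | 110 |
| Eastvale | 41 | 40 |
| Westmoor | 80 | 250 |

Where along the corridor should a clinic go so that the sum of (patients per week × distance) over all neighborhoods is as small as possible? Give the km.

For a sum of weighted absolute distances on a line, the optimum is the weighted median (not the mean). Total weight W = 575; half-weight = 287.5.
Sort by position and accumulate weight:
  km 33 (Southcross, w=110) → cum 110
  km 41 (Eastvale, w=40) → cum 150
  km 57 (Northgate, w=175) → cum 325  ≥ 287.5 → median here
  km 80 (Westmoor, w=250) → cum 575
Optimal location: km 57.

x = 57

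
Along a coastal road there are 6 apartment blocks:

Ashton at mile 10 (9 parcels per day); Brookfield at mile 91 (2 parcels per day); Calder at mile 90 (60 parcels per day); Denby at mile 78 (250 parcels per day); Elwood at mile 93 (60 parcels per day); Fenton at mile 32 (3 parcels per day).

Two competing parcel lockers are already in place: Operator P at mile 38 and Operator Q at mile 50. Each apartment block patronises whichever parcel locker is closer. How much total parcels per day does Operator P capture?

The indifferent point is the midpoint (38+50)/2 = 44; apartment blocks left of it (closer to Operator P at 38) go to Operator P, those right go to Operator Q.
  Ashton at 10 (w=9) → Operator P
  Fenton at 32 (w=3) → Operator P
  Denby at 78 (w=250) → Operator Q
  Calder at 90 (w=60) → Operator Q
  Brookfield at 91 (w=2) → Operator Q
  Elwood at 93 (w=60) → Operator Q
Operator P captures 12; Operator Q captures 372.

12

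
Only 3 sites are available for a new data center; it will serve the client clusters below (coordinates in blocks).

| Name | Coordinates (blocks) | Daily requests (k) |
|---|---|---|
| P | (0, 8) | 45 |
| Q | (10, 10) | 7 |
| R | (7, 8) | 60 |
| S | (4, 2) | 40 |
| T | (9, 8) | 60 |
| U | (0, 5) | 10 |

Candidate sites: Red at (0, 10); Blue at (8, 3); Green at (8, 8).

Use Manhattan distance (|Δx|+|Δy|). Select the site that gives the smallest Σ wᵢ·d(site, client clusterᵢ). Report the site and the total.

Total weighted distance at each candidate:
  Red (0, 10): total = 1890
  Blue (8, 3): total = 1668
  Green (8, 8): total = 1018
Minimum is at Green with total 1018 blocks.

Green, total 1018 blocks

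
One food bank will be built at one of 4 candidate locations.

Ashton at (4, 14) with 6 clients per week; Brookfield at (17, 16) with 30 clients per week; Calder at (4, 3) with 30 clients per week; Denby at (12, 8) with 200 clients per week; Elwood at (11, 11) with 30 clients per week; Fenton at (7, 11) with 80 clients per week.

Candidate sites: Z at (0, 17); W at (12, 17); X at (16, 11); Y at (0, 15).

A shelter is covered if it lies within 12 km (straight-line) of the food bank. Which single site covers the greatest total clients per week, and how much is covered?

W, covering 346

Coverage radius r = 12 km; a point is covered iff (Δx)²+(Δy)² ≤ 12² = 144.
  Z (0, 17): covers {Ashton, Fenton} → 86
  W (12, 17): covers {Ashton, Brookfield, Denby, Elwood, Fenton} → 346
  X (16, 11): covers {Brookfield, Denby, Elwood, Fenton} → 340
  Y (0, 15): covers {Ashton, Elwood, Fenton} → 116
Maximum coverage at W: 346 clients per week.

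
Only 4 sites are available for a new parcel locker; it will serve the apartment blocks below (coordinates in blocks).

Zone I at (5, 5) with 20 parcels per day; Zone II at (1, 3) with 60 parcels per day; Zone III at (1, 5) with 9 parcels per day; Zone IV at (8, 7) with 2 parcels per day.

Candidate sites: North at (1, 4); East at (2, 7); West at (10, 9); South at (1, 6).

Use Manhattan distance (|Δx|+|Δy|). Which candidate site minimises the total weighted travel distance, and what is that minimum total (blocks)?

Total weighted distance at each candidate:
  North (1, 4): total = 189
  East (2, 7): total = 439
  West (10, 9): total = 1205
  South (1, 6): total = 305
Minimum is at North with total 189 blocks.

North, total 189 blocks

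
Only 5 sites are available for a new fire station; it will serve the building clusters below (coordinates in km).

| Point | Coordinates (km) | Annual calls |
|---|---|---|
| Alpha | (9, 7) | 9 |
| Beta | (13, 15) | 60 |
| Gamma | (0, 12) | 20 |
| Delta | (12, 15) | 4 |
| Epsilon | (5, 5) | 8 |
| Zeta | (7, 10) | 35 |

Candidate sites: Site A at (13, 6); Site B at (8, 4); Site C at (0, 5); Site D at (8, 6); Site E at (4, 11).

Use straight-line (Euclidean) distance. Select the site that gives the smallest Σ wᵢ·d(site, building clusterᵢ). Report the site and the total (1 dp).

Site E, total 926.1 km

Total weighted distance at each candidate:
  Site A (13, 6): total = 1216.6
  Site B (8, 4): total = 1264.7
  Site C (0, 5): total = 1610.6
  Site D (8, 6): total = 1039.5
  Site E (4, 11): total = 926.1
Minimum is at Site E with total 926.1 km.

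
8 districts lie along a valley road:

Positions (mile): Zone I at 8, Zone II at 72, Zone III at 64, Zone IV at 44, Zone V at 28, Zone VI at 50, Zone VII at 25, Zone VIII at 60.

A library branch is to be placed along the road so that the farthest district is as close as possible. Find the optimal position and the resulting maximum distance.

location 40, max distance 32

The 1-center on a line is the midpoint of the two extreme points: leftmost at 8, rightmost at 72.
Optimal location = (8 + 72)/2 = 40; maximum distance = (72 − 8)/2 = 32.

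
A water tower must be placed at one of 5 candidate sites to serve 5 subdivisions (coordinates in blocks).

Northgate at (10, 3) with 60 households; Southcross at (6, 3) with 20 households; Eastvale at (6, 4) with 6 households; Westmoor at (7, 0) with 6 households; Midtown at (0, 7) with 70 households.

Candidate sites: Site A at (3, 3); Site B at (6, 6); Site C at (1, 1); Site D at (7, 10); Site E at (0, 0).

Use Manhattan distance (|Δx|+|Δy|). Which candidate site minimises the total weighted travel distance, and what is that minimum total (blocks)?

Total weighted distance at each candidate:
  Site A (3, 3): total = 1036
  Site B (6, 6): total = 1024
  Site C (1, 1): total = 1380
  Site D (7, 10): total = 1562
  Site E (0, 0): total = 1552
Minimum is at Site B with total 1024 blocks.

Site B, total 1024 blocks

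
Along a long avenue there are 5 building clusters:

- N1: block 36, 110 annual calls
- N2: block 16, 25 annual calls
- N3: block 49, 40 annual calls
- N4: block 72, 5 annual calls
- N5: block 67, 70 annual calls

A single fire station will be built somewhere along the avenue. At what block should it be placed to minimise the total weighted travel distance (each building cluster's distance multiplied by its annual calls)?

For a sum of weighted absolute distances on a line, the optimum is the weighted median (not the mean). Total weight W = 250; half-weight = 125.
Sort by position and accumulate weight:
  block 16 (N2, w=25) → cum 25
  block 36 (N1, w=110) → cum 135  ≥ 125 → median here
  block 49 (N3, w=40) → cum 175
  block 67 (N5, w=70) → cum 245
  block 72 (N4, w=5) → cum 250
Optimal location: block 36.

x = 36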